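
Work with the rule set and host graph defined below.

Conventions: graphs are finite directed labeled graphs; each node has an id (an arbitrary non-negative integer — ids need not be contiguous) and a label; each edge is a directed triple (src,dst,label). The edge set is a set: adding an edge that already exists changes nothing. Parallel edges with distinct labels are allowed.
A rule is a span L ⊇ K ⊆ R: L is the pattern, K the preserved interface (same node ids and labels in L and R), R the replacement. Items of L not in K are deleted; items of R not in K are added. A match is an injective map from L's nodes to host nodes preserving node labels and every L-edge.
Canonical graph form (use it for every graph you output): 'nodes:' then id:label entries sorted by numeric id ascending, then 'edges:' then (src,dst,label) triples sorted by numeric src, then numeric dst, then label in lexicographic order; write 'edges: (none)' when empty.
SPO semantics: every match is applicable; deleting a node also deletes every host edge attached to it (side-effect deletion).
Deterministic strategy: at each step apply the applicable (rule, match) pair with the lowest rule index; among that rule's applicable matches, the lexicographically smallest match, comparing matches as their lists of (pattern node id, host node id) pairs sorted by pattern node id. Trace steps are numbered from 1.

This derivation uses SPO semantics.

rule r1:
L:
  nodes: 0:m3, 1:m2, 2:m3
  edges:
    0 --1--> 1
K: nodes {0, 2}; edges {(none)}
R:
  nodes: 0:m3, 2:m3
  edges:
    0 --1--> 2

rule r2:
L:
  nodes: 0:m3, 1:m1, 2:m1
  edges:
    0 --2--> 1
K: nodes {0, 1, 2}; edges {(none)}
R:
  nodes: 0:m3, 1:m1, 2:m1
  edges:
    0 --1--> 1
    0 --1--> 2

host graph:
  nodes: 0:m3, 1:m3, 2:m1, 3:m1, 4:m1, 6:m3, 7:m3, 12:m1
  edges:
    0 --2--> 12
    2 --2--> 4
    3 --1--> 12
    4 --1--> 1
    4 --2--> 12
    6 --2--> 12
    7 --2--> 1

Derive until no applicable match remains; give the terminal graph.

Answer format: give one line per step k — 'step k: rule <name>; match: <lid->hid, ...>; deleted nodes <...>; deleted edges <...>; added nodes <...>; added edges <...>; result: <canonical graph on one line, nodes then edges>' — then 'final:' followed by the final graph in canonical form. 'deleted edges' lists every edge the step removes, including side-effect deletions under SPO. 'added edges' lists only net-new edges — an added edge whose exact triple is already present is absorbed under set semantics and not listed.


step 1: rule r2; match: 0->0, 1->12, 2->2; deleted nodes (none); deleted edges (0,12,2); added nodes (none); added edges (0,2,1); (0,12,1); result: nodes: 0:m3, 1:m3, 2:m1, 3:m1, 4:m1, 6:m3, 7:m3, 12:m1 edges: (0,2,1); (0,12,1); (2,4,2); (3,12,1); (4,1,1); (4,12,2); (6,12,2); (7,1,2)
step 2: rule r2; match: 0->6, 1->12, 2->2; deleted nodes (none); deleted edges (6,12,2); added nodes (none); added edges (6,2,1); (6,12,1); result: nodes: 0:m3, 1:m3, 2:m1, 3:m1, 4:m1, 6:m3, 7:m3, 12:m1 edges: (0,2,1); (0,12,1); (2,4,2); (3,12,1); (4,1,1); (4,12,2); (6,2,1); (6,12,1); (7,1,2)
final:
nodes: 0:m3, 1:m3, 2:m1, 3:m1, 4:m1, 6:m3, 7:m3, 12:m1
edges: (0,2,1); (0,12,1); (2,4,2); (3,12,1); (4,1,1); (4,12,2); (6,2,1); (6,12,1); (7,1,2)


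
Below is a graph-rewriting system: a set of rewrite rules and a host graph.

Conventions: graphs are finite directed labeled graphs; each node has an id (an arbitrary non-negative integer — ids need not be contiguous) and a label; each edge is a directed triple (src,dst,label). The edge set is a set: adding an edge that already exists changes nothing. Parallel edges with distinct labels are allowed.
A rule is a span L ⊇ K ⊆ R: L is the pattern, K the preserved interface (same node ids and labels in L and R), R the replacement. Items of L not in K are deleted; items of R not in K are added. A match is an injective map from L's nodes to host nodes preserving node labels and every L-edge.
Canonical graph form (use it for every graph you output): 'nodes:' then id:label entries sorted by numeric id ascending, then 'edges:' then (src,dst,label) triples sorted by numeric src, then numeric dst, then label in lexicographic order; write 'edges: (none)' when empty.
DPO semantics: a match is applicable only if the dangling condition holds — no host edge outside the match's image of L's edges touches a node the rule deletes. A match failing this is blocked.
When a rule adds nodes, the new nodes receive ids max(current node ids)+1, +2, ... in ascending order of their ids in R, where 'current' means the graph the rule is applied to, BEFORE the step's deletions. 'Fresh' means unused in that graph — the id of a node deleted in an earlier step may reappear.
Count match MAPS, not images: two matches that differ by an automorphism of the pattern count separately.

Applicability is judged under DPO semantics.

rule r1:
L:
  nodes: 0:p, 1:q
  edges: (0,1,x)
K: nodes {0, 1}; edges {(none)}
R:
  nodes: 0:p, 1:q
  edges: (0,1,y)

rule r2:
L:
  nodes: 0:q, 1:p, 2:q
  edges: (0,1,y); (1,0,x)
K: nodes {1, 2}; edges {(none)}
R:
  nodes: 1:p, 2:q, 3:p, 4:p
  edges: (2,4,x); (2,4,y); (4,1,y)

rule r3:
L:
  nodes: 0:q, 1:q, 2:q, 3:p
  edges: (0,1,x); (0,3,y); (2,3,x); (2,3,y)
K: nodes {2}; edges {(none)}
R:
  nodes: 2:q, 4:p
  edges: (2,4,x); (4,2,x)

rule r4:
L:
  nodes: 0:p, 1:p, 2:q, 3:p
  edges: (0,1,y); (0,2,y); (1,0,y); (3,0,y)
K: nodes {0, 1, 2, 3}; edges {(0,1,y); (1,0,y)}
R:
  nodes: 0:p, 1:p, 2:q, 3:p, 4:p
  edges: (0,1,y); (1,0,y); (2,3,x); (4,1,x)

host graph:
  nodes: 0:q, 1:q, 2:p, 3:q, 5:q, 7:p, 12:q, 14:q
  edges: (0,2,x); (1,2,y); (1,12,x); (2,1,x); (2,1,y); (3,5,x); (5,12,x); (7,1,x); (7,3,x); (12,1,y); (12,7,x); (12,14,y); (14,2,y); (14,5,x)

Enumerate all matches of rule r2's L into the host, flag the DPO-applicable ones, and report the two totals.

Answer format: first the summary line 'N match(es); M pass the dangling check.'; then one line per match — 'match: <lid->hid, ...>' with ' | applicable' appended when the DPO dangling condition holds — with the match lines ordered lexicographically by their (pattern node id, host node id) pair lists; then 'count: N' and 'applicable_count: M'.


5 match(es); 0 pass the dangling check.
match: 0->1, 1->2, 2->0
match: 0->1, 1->2, 2->3
match: 0->1, 1->2, 2->5
match: 0->1, 1->2, 2->12
match: 0->1, 1->2, 2->14
count: 5
applicable_count: 0


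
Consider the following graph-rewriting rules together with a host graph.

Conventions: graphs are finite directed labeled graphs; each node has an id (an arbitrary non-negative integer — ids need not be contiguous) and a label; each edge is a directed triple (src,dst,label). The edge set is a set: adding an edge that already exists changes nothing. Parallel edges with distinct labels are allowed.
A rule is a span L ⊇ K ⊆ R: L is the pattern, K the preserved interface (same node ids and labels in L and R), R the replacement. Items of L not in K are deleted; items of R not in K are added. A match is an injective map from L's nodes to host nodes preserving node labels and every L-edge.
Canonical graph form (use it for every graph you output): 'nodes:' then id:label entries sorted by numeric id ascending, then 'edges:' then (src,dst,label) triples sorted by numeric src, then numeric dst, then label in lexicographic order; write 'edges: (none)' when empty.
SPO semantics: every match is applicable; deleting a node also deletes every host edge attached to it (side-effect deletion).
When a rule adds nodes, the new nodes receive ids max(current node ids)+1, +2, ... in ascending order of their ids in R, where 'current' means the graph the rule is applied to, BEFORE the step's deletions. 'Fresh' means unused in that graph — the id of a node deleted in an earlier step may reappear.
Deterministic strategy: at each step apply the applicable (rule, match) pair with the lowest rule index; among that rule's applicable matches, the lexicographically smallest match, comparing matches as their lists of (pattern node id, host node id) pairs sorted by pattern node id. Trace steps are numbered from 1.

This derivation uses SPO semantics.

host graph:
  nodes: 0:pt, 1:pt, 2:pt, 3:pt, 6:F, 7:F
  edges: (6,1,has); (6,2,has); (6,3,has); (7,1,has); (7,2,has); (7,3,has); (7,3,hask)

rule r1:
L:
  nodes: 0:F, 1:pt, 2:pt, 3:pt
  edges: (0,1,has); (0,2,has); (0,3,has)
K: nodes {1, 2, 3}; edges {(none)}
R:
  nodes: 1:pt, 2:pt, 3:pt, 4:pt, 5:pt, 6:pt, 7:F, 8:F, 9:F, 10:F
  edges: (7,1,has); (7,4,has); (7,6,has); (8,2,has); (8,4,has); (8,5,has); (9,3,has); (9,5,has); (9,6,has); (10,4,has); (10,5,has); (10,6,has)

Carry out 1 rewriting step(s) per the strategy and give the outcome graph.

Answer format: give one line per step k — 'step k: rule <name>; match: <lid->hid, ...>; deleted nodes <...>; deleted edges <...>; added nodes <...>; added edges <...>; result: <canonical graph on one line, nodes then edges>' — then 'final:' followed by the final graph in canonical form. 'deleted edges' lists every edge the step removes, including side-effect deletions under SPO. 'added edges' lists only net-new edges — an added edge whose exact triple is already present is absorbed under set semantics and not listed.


step 1: rule r1; match: 0->6, 1->1, 2->2, 3->3; deleted nodes 6; deleted edges (6,1,has); (6,2,has); (6,3,has); added nodes 8, 9, 10, 11, 12, 13, 14; added edges (11,1,has); (11,8,has); (11,10,has); (12,2,has); (12,8,has); (12,9,has); (13,3,has); (13,9,has); (13,10,has); (14,8,has); (14,9,has); (14,10,has); result: nodes: 0:pt, 1:pt, 2:pt, 3:pt, 7:F, 8:pt, 9:pt, 10:pt, 11:F, 12:F, 13:F, 14:F edges: (7,1,has); (7,2,has); (7,3,has); (7,3,hask); (11,1,has); (11,8,has); (11,10,has); (12,2,has); (12,8,has); (12,9,has); (13,3,has); (13,9,has); (13,10,has); (14,8,has); (14,9,has); (14,10,has)
final:
nodes: 0:pt, 1:pt, 2:pt, 3:pt, 7:F, 8:pt, 9:pt, 10:pt, 11:F, 12:F, 13:F, 14:F
edges: (7,1,has); (7,2,has); (7,3,has); (7,3,hask); (11,1,has); (11,8,has); (11,10,has); (12,2,has); (12,8,has); (12,9,has); (13,3,has); (13,9,has); (13,10,has); (14,8,has); (14,9,has); (14,10,has)


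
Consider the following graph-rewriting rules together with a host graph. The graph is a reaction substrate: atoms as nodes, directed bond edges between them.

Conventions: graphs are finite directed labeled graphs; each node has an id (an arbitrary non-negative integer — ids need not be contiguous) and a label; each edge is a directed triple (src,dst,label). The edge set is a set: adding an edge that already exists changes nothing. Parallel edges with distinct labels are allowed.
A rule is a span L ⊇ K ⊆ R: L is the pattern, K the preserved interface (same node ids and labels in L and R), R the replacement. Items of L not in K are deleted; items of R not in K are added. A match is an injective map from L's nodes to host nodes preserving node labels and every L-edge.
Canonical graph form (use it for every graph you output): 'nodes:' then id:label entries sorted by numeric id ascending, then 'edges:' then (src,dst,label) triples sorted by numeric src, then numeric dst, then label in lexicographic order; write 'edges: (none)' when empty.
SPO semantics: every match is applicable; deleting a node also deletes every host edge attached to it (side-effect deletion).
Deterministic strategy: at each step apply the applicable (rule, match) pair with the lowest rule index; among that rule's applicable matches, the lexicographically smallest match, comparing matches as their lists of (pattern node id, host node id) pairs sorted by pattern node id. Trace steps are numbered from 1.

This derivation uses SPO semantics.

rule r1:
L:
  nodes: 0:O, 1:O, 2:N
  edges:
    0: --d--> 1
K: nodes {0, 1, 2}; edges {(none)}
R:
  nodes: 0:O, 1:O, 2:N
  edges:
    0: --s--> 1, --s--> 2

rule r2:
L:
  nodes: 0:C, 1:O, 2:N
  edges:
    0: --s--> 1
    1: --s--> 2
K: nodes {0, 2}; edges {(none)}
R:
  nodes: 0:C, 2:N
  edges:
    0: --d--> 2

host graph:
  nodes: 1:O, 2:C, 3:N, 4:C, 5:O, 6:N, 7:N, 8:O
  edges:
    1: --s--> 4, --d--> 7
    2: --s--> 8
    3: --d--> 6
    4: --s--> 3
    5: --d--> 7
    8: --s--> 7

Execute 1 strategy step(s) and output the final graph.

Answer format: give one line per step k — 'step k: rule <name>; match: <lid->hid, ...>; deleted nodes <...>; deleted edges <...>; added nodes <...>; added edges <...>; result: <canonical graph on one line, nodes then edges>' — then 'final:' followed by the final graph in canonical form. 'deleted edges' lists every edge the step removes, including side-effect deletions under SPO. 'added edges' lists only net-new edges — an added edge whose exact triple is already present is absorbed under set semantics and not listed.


step 1: rule r2; match: 0->2, 1->8, 2->7; deleted nodes 8; deleted edges (2,8,s); (8,7,s); added nodes (none); added edges (2,7,d); result: nodes: 1:O, 2:C, 3:N, 4:C, 5:O, 6:N, 7:N edges: (1,4,s); (1,7,d); (2,7,d); (3,6,d); (4,3,s); (5,7,d)
final:
nodes: 1:O, 2:C, 3:N, 4:C, 5:O, 6:N, 7:N
edges: (1,4,s); (1,7,d); (2,7,d); (3,6,d); (4,3,s); (5,7,d)


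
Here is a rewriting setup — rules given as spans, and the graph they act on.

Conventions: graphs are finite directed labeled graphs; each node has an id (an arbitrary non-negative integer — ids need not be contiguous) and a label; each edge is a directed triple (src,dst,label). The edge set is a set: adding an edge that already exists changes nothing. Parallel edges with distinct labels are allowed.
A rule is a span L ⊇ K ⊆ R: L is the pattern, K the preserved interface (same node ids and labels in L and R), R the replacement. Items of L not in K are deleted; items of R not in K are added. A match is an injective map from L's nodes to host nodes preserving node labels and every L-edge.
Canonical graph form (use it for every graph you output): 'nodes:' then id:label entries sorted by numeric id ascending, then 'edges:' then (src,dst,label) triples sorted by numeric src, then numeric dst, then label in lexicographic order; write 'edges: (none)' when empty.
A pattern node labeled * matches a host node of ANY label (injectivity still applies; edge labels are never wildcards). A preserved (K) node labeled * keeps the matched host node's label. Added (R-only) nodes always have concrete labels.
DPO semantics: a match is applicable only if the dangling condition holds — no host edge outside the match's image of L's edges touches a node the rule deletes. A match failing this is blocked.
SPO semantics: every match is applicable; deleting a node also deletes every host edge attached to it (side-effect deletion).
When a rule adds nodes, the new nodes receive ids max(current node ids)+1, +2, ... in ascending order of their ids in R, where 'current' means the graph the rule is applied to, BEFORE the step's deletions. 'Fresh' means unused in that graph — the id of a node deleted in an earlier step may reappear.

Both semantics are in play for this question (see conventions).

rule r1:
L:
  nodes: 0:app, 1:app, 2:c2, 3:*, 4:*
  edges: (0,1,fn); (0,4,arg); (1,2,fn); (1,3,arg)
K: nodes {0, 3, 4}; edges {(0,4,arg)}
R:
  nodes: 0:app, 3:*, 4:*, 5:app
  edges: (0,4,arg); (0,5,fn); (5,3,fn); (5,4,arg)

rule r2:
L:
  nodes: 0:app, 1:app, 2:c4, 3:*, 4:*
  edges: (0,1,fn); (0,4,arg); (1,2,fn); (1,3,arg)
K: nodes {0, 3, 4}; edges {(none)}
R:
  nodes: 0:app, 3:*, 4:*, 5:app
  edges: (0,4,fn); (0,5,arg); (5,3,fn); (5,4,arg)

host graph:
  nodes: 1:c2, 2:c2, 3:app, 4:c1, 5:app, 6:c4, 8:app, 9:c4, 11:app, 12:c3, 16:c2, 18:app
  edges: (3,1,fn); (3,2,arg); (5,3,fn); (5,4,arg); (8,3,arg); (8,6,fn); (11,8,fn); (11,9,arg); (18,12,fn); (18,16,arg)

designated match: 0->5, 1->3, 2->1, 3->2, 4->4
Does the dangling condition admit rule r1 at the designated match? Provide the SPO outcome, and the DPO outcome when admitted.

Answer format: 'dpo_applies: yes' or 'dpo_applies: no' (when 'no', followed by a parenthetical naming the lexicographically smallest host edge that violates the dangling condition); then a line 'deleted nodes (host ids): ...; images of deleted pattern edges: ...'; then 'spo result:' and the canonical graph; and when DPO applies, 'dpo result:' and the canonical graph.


dpo_applies: no
(the rule deletes node 3, which keeps host edge (8,3,arg) outside the match image — the dangling condition fails, DPO blocks; SPO proceeds and side-deletes such edges)
deleted nodes (host ids): 1, 3; images of deleted pattern edges: (3,1,fn); (3,2,arg); (5,3,fn)
spo result:
nodes: 2:c2, 4:c1, 5:app, 6:c4, 8:app, 9:c4, 11:app, 12:c3, 16:c2, 18:app, 19:app
edges: (5,4,arg); (5,19,fn); (8,6,fn); (11,8,fn); (11,9,arg); (18,12,fn); (18,16,arg); (19,2,fn); (19,4,arg)


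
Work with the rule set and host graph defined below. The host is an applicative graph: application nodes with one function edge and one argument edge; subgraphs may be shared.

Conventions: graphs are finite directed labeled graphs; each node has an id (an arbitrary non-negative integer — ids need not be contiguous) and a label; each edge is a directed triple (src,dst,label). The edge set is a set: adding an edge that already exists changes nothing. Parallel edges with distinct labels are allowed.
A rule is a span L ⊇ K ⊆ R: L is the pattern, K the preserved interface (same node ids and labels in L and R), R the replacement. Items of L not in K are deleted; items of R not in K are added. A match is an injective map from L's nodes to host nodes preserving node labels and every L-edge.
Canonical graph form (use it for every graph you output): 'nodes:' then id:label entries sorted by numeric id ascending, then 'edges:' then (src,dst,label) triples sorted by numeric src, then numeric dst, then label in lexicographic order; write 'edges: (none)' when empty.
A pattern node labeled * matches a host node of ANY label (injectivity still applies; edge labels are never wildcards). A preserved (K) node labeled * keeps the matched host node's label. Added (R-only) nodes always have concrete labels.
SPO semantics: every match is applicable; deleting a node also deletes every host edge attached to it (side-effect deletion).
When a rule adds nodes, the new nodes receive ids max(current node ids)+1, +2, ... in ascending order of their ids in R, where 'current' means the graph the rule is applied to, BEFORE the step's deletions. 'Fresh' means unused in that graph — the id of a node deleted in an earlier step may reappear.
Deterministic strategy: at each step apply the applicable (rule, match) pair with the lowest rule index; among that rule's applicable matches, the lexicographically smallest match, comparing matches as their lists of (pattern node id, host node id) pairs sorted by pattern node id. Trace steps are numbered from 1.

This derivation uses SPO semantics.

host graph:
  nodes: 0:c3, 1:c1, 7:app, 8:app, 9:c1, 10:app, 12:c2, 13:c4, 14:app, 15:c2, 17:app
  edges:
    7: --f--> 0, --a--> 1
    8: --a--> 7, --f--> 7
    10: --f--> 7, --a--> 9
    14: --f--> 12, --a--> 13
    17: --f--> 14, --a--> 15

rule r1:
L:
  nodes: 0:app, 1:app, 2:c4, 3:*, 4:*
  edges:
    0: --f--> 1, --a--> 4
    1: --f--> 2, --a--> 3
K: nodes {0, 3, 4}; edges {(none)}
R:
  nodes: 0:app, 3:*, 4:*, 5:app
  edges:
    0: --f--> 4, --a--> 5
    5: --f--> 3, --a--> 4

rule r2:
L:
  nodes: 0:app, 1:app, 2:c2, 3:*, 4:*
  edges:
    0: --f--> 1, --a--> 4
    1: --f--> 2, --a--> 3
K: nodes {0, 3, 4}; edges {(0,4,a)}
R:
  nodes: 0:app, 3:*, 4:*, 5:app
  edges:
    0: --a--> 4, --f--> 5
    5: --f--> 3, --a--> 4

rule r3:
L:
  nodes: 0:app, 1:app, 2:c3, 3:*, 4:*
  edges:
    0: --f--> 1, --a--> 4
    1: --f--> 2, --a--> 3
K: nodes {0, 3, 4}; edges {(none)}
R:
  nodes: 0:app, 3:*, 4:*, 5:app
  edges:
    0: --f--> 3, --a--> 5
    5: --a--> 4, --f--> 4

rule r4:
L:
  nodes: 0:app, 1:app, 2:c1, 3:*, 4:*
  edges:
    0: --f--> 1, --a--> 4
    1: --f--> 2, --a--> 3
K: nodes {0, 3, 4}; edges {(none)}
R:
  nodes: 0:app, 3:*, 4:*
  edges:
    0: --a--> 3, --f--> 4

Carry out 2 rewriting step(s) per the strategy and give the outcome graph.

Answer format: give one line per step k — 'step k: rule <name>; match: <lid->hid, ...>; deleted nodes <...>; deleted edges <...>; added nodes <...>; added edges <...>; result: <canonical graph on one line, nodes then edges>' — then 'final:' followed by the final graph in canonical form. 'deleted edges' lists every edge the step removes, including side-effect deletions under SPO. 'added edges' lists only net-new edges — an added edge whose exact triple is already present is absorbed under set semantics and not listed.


step 1: rule r2; match: 0->17, 1->14, 2->12, 3->13, 4->15; deleted nodes 12, 14; deleted edges (14,12,f); (14,13,a); (17,14,f); added nodes 18; added edges (17,18,f); (18,13,f); (18,15,a); result: nodes: 0:c3, 1:c1, 7:app, 8:app, 9:c1, 10:app, 13:c4, 15:c2, 17:app, 18:app edges: (7,0,f); (7,1,a); (8,7,a); (8,7,f); (10,7,f); (10,9,a); (17,15,a); (17,18,f); (18,13,f); (18,15,a)
step 2: rule r3; match: 0->10, 1->7, 2->0, 3->1, 4->9; deleted nodes 0, 7; deleted edges (7,0,f); (7,1,a); (8,7,a); (8,7,f); (10,7,f); (10,9,a); added nodes 19; added edges (10,1,f); (10,19,a); (19,9,a); (19,9,f); result: nodes: 1:c1, 8:app, 9:c1, 10:app, 13:c4, 15:c2, 17:app, 18:app, 19:app edges: (10,1,f); (10,19,a); (17,15,a); (17,18,f); (18,13,f); (18,15,a); (19,9,a); (19,9,f)
final:
nodes: 1:c1, 8:app, 9:c1, 10:app, 13:c4, 15:c2, 17:app, 18:app, 19:app
edges: (10,1,f); (10,19,a); (17,15,a); (17,18,f); (18,13,f); (18,15,a); (19,9,a); (19,9,f)


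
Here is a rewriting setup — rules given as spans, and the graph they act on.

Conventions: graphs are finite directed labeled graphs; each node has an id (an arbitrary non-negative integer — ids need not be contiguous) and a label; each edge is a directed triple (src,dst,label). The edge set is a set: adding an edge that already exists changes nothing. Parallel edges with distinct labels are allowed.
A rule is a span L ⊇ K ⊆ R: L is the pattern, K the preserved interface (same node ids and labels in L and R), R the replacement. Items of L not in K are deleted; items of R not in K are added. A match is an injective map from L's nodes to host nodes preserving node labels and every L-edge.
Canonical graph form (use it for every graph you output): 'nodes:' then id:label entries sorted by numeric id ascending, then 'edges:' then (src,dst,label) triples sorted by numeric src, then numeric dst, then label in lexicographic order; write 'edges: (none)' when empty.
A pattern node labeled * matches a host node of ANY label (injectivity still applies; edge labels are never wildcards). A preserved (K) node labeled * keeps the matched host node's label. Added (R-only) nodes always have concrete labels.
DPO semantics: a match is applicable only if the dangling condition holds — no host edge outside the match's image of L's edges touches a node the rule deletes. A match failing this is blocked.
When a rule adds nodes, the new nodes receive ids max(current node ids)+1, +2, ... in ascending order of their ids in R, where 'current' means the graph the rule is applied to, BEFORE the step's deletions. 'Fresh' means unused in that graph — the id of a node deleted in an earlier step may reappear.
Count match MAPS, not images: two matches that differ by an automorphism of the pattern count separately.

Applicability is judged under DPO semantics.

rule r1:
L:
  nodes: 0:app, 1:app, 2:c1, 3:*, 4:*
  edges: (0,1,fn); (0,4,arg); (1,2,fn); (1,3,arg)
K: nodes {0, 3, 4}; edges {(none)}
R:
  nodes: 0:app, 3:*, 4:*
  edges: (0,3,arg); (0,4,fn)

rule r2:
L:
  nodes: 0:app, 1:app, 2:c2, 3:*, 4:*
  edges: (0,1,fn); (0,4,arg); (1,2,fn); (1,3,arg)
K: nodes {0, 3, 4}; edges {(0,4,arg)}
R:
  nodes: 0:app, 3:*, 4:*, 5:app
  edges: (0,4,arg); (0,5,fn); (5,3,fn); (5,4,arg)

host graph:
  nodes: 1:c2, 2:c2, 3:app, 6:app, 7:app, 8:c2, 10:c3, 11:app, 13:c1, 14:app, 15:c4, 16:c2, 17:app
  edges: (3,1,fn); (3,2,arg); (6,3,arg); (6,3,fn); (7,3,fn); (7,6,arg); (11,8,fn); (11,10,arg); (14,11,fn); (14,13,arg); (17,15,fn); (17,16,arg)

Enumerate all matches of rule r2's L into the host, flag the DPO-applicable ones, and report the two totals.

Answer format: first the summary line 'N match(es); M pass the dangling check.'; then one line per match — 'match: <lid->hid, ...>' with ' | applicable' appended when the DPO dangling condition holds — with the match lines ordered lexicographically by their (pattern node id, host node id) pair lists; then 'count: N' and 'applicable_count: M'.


2 match(es); 1 pass the dangling check.
match: 0->7, 1->3, 2->1, 3->2, 4->6
match: 0->14, 1->11, 2->8, 3->10, 4->13 | applicable
count: 2
applicable_count: 1


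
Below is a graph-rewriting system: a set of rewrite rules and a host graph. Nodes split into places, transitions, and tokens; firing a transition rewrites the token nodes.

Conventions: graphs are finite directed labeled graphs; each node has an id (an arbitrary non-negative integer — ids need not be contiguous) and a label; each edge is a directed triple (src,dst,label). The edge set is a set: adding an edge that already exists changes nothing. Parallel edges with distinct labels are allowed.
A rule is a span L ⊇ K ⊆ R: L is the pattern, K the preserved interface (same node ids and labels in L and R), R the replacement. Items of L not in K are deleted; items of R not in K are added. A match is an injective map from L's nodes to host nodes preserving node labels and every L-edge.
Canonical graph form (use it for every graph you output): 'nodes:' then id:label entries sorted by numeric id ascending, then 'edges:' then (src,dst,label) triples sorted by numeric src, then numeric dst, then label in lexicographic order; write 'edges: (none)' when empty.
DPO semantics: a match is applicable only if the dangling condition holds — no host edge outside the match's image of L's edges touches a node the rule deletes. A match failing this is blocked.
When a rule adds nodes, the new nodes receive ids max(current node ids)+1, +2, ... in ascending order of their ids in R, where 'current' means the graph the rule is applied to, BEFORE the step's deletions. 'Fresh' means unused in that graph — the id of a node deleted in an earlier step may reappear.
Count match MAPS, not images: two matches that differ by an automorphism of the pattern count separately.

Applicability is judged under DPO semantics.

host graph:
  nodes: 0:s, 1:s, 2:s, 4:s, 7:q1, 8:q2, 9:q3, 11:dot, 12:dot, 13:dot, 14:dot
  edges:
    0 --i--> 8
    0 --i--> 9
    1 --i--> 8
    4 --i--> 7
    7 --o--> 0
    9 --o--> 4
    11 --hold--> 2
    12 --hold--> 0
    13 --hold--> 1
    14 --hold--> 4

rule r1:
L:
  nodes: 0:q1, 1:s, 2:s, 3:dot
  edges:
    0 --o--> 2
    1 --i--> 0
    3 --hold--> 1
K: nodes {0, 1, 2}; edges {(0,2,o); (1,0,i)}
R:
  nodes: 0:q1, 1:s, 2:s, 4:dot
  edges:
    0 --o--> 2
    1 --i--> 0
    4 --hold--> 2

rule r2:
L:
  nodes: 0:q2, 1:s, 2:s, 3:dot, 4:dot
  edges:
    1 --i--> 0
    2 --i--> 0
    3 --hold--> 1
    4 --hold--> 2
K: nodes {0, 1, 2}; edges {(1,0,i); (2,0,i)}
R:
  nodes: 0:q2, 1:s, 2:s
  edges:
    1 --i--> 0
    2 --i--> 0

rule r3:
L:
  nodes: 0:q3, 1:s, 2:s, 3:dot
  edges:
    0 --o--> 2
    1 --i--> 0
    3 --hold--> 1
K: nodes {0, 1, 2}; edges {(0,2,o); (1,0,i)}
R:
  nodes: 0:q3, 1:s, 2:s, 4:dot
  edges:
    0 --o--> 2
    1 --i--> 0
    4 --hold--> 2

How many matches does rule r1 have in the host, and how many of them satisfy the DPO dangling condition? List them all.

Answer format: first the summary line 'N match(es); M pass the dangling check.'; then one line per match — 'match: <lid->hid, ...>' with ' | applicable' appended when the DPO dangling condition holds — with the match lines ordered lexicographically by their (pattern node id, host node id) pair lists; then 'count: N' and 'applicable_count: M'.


1 match(es); 1 pass the dangling check.
match: 0->7, 1->4, 2->0, 3->14 | applicable
count: 1
applicable_count: 1


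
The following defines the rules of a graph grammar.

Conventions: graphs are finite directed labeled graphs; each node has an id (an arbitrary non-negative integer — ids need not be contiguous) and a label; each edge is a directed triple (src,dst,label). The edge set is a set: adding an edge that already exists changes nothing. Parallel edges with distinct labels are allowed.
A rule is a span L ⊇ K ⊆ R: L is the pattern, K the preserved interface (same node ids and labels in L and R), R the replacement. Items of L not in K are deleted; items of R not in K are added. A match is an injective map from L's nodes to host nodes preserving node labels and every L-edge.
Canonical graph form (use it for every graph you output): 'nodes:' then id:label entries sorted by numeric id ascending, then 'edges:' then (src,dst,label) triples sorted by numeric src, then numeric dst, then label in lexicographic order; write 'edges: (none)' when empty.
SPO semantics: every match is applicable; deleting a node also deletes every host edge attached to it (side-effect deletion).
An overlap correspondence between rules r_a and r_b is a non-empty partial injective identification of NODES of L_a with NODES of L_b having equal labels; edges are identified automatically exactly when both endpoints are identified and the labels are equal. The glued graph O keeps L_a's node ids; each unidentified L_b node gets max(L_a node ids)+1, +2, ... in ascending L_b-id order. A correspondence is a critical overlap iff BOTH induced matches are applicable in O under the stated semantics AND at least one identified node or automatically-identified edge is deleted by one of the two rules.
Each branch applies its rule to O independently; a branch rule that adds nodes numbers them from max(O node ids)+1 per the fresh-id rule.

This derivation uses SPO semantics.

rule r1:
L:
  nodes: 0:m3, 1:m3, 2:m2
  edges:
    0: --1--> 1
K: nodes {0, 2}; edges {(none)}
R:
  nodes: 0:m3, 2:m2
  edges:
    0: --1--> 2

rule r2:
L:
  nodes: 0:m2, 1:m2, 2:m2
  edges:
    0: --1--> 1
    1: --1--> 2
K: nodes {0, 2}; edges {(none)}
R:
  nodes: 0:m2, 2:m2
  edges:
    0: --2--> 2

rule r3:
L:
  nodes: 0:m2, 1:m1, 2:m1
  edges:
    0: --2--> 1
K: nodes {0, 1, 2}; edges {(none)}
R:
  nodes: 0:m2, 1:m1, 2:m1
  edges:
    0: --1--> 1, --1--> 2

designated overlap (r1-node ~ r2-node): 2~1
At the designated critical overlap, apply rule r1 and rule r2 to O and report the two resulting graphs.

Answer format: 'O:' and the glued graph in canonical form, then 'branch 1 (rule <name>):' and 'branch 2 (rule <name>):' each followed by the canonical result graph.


O:
nodes: 0:m3, 1:m3, 2:m2, 3:m2, 4:m2
edges: (0,1,1); (2,4,1); (3,2,1)
branch 1 (rule r1):
nodes: 0:m3, 2:m2, 3:m2, 4:m2
edges: (0,2,1); (2,4,1); (3,2,1)
branch 2 (rule r2):
nodes: 0:m3, 1:m3, 3:m2, 4:m2
edges: (0,1,1); (3,4,2)


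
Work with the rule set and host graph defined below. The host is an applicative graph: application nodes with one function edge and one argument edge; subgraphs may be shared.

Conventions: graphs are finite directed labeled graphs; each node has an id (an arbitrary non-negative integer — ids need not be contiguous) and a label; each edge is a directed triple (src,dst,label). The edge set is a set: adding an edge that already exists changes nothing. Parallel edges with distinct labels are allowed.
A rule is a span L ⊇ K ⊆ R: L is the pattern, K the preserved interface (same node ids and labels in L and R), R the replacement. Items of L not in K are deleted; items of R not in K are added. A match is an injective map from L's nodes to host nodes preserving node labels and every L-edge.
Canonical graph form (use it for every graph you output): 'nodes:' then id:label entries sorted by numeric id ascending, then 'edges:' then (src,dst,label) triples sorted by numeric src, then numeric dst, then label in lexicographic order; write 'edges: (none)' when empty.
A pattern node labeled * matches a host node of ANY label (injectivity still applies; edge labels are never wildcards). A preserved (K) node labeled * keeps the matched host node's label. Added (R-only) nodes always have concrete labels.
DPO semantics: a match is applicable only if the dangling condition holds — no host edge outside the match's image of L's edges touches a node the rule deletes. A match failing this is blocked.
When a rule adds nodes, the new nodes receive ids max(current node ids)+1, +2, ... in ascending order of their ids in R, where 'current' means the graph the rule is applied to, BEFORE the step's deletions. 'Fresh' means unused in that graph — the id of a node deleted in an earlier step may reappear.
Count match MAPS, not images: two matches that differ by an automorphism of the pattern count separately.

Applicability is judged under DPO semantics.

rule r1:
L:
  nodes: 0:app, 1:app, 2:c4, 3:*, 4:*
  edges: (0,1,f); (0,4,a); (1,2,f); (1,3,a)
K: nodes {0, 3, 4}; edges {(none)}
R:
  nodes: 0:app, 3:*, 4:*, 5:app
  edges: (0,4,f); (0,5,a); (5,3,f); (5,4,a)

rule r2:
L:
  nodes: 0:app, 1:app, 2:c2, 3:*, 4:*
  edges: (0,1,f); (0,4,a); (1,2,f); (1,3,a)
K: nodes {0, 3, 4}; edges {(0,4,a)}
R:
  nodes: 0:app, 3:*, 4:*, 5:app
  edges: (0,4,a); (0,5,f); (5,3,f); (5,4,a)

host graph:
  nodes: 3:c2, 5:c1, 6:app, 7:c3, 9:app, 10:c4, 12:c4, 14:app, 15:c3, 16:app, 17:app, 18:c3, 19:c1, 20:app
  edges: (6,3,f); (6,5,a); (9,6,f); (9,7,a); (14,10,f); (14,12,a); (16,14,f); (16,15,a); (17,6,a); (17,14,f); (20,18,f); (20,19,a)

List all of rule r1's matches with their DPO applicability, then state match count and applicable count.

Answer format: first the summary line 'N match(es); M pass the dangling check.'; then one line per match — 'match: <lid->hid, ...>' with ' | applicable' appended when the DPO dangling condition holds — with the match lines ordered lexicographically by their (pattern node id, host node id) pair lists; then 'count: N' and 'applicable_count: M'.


2 match(es); 0 pass the dangling check.
match: 0->16, 1->14, 2->10, 3->12, 4->15
match: 0->17, 1->14, 2->10, 3->12, 4->6
count: 2
applicable_count: 0


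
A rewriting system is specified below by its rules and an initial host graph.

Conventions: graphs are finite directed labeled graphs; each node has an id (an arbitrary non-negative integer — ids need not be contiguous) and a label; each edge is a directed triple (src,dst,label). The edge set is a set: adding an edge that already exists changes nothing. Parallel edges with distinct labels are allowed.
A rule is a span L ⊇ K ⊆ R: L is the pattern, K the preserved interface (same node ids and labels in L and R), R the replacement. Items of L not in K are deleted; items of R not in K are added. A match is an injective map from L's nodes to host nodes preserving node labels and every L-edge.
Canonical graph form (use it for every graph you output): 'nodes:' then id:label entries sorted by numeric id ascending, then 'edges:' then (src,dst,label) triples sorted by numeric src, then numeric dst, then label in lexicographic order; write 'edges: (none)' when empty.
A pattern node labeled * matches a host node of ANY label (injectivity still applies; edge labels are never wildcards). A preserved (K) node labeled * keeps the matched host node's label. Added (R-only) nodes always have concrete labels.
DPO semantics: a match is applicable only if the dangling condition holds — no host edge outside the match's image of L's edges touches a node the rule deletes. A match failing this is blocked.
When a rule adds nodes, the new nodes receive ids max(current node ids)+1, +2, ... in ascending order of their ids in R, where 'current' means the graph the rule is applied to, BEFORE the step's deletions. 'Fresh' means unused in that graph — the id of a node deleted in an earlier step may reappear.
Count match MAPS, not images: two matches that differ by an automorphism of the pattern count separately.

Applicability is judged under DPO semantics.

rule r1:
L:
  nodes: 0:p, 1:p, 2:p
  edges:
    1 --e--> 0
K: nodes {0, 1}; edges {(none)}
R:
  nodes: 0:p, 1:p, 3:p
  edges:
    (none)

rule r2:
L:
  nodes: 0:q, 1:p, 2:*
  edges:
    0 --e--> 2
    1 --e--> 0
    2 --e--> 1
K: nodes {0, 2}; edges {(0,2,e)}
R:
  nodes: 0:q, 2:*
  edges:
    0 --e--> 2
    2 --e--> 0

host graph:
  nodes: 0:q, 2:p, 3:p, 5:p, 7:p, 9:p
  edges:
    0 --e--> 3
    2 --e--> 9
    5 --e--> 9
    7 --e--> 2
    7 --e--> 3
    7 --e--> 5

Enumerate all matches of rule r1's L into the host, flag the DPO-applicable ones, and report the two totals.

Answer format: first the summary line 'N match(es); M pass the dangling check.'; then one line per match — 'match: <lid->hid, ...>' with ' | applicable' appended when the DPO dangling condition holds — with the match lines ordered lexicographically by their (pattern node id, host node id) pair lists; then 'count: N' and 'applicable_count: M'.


15 match(es); 0 pass the dangling check.
match: 0->2, 1->7, 2->3
match: 0->2, 1->7, 2->5
match: 0->2, 1->7, 2->9
match: 0->3, 1->7, 2->2
match: 0->3, 1->7, 2->5
match: 0->3, 1->7, 2->9
match: 0->5, 1->7, 2->2
match: 0->5, 1->7, 2->3
match: 0->5, 1->7, 2->9
match: 0->9, 1->2, 2->3
match: 0->9, 1->2, 2->5
match: 0->9, 1->2, 2->7
match: 0->9, 1->5, 2->2
match: 0->9, 1->5, 2->3
match: 0->9, 1->5, 2->7
count: 15
applicable_count: 0


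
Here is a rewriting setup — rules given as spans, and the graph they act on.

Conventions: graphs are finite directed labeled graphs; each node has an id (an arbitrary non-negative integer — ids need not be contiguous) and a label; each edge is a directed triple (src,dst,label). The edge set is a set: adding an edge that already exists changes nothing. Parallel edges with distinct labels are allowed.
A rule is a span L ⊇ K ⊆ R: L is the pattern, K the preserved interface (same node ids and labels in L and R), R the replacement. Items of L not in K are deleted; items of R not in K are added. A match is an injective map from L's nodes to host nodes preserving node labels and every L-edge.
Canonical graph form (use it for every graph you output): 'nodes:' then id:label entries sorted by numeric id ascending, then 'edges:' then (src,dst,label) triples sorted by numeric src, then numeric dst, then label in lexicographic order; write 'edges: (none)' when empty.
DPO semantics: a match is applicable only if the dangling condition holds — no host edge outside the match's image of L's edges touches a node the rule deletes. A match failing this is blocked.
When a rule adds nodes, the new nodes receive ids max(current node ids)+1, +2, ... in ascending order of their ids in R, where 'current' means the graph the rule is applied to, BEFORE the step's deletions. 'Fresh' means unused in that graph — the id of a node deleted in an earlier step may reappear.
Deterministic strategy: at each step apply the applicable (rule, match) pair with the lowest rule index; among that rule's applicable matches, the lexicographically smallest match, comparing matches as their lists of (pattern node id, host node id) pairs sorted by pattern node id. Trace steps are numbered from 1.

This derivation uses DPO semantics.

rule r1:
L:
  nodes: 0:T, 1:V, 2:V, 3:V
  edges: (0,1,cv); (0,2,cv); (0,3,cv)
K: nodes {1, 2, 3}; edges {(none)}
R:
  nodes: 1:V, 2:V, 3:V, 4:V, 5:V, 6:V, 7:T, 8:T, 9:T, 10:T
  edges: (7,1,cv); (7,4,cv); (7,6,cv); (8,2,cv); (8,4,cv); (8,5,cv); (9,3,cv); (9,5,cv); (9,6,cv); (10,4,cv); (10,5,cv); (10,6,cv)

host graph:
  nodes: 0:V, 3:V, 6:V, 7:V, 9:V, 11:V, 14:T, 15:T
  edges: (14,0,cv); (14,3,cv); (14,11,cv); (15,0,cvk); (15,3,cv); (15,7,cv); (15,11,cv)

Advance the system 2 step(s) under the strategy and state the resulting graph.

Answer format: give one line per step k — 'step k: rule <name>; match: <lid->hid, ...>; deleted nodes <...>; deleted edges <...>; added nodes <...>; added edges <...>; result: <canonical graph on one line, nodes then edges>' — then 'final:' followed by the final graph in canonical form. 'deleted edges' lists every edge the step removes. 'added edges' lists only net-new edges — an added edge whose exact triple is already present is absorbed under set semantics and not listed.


step 1: rule r1; match: 0->14, 1->0, 2->3, 3->11; deleted nodes 14; deleted edges (14,0,cv); (14,3,cv); (14,11,cv); added nodes 16, 17, 18, 19, 20, 21, 22; added edges (19,0,cv); (19,16,cv); (19,18,cv); (20,3,cv); (20,16,cv); (20,17,cv); (21,11,cv); (21,17,cv); (21,18,cv); (22,16,cv); (22,17,cv); (22,18,cv); result: nodes: 0:V, 3:V, 6:V, 7:V, 9:V, 11:V, 15:T, 16:V, 17:V, 18:V, 19:T, 20:T, 21:T, 22:T edges: (15,0,cvk); (15,3,cv); (15,7,cv); (15,11,cv); (19,0,cv); (19,16,cv); (19,18,cv); (20,3,cv); (20,16,cv); (20,17,cv); (21,11,cv); (21,17,cv); (21,18,cv); (22,16,cv); (22,17,cv); (22,18,cv)
step 2: rule r1; match: 0->19, 1->0, 2->16, 3->18; deleted nodes 19; deleted edges (19,0,cv); (19,16,cv); (19,18,cv); added nodes 23, 24, 25, 26, 27, 28, 29; added edges (26,0,cv); (26,23,cv); (26,25,cv); (27,16,cv); (27,23,cv); (27,24,cv); (28,18,cv); (28,24,cv); (28,25,cv); (29,23,cv); (29,24,cv); (29,25,cv); result: nodes: 0:V, 3:V, 6:V, 7:V, 9:V, 11:V, 15:T, 16:V, 17:V, 18:V, 20:T, 21:T, 22:T, 23:V, 24:V, 25:V, 26:T, 27:T, 28:T, 29:T edges: (15,0,cvk); (15,3,cv); (15,7,cv); (15,11,cv); (20,3,cv); (20,16,cv); (20,17,cv); (21,11,cv); (21,17,cv); (21,18,cv); (22,16,cv); (22,17,cv); (22,18,cv); (26,0,cv); (26,23,cv); (26,25,cv); (27,16,cv); (27,23,cv); (27,24,cv); (28,18,cv); (28,24,cv); (28,25,cv); (29,23,cv); (29,24,cv); (29,25,cv)
final:
nodes: 0:V, 3:V, 6:V, 7:V, 9:V, 11:V, 15:T, 16:V, 17:V, 18:V, 20:T, 21:T, 22:T, 23:V, 24:V, 25:V, 26:T, 27:T, 28:T, 29:T
edges: (15,0,cvk); (15,3,cv); (15,7,cv); (15,11,cv); (20,3,cv); (20,16,cv); (20,17,cv); (21,11,cv); (21,17,cv); (21,18,cv); (22,16,cv); (22,17,cv); (22,18,cv); (26,0,cv); (26,23,cv); (26,25,cv); (27,16,cv); (27,23,cv); (27,24,cv); (28,18,cv); (28,24,cv); (28,25,cv); (29,23,cv); (29,24,cv); (29,25,cv)
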